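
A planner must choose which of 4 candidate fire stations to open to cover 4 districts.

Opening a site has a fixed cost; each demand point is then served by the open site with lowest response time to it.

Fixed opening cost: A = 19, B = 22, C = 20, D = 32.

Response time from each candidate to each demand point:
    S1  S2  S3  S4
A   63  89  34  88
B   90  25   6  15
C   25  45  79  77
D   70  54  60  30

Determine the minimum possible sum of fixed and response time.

113

Open {B, C}: assign each demand point to its cheapest open site.
  S1→C 25, S2→B 25, S3→B 6, S4→B 15
  response time 71, fixed 42 → total 113.
Compare {A, B, C}: response time 71 + fixed 61 = 132.
Compare {B, C, D}: response time 71 + fixed 74 = 145.
Compare {A, B}: response time 109 + fixed 41 = 150.
All other subsets cost ≥ 132. Minimum total cost: 113.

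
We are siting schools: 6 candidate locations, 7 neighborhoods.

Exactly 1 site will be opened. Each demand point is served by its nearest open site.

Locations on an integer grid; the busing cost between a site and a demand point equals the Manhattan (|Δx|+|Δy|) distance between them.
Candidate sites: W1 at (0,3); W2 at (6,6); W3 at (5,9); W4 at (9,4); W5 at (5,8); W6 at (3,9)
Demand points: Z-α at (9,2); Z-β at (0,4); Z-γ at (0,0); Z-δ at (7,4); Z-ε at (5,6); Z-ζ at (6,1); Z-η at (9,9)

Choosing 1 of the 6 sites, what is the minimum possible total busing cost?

Open {W2}.
  Z-α→W2 7, Z-β→W2 8, Z-γ→W2 12, Z-δ→W2 3, Z-ε→W2 1, Z-ζ→W2 5, Z-η→W2 6  ⇒ total 42.
Compare {W4}: total 43.
Compare {W1}: total 53.
No size-1 selection does better; minimum is 42.

42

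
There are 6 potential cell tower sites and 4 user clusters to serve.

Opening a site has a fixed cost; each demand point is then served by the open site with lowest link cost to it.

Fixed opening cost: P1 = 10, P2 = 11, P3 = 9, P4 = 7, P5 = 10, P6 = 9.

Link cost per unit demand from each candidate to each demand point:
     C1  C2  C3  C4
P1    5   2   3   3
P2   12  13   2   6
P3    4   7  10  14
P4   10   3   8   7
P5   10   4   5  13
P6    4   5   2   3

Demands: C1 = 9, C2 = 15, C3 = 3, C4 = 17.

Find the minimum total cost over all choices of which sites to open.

Open {P1, P6}: assign each demand point to its cheapest open site.
  C1→P6 9×4=36, C2→P1 15×2=30, C3→P6 3×2=6, C4→P1 17×3=51
  link cost 123, fixed 19 → total 142.
Compare {P1}: link cost 135 + fixed 10 = 145.
Compare {P1, P3}: link cost 126 + fixed 19 = 145.
Compare {P1, P4, P6}: link cost 123 + fixed 26 = 149.
All other subsets cost ≥ 145. Minimum total cost: 142.

142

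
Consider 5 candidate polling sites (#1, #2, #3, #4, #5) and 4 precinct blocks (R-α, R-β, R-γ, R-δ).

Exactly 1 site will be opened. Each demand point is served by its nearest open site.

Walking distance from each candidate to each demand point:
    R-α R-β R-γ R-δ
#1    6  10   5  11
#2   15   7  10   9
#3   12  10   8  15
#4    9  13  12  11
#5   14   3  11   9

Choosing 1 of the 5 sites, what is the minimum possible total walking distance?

Open {#1}.
  R-α→#1 6, R-β→#1 10, R-γ→#1 5, R-δ→#1 11  ⇒ total 32.
Compare {#5}: total 37.
Compare {#2}: total 41.
No size-1 selection does better; minimum is 32.

32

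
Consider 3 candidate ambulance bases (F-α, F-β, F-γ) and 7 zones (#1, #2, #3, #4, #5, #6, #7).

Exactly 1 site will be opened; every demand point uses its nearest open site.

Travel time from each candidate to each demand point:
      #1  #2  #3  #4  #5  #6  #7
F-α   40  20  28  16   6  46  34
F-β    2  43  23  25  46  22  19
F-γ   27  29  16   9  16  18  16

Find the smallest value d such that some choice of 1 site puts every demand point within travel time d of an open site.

29

Open {F-γ}.
  Farthest demand point is #2 at travel time 29 (to F-γ); all others are ≤ 29.
With {F-α} the worst case is 46.
With {F-β} the worst case is 46.
No size-1 selection achieves below 29.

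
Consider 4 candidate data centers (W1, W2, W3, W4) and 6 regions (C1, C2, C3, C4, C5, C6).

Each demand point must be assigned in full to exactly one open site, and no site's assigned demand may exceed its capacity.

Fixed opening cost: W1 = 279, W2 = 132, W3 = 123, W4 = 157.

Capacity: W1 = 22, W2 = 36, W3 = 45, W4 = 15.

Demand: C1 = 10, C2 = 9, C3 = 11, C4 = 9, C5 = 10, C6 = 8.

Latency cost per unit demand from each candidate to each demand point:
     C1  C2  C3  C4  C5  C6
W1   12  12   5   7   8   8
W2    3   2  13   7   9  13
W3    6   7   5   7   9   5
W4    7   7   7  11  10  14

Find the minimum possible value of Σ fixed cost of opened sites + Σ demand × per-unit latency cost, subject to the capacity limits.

Open {W2, W3}; cheapest assignment that respects the capacities:
  W2 (cap 36, load 29): C1, C2, C5 — cost 10×3 + 9×2 + 10×9 = 138
  W3 (cap 45, load 28): C3, C4, C6 — cost 11×5 + 9×7 + 8×5 = 158
  Shipping 296, fixed 255 → total 551.
  Any other capacity-feasible assignment to {W2, W3} ships for at least 296.
Compare {W2, W3, W4}: its best feasible assignment gives total 708.
Compare {W1, W2}: its best feasible assignment gives total 761.
Every other set of open sites that can feasibly serve all demand totals ≥ 708 even under its best assignment. Minimum: 551.

551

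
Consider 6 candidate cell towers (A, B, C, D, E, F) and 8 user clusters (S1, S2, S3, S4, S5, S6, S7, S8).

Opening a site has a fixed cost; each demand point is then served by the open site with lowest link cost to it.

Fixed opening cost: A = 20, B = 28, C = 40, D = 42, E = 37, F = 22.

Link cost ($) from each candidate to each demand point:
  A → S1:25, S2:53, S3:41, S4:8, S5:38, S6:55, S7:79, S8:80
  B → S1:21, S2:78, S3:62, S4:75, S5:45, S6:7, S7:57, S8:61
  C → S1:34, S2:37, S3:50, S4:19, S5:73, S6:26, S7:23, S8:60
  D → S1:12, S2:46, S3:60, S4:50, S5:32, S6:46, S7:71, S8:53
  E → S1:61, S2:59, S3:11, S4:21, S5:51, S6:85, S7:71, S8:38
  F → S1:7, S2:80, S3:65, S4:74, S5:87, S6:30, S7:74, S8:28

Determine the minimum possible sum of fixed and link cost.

Open {A, C, F}: assign each demand point to its cheapest open site.
  S1→F 7, S2→C 37, S3→A 41, S4→A 8, S5→A 38, S6→C 26, S7→C 23, S8→F 28
  link cost 208, fixed 82 → total 290.
Compare {A, C, E, F}: link cost 178 + fixed 119 = 297.
Compare {A, B, C, F}: link cost 189 + fixed 110 = 299.
Compare {C, E, F}: link cost 202 + fixed 99 = 301.
All other subsets cost ≥ 297. Minimum total cost: 290.

290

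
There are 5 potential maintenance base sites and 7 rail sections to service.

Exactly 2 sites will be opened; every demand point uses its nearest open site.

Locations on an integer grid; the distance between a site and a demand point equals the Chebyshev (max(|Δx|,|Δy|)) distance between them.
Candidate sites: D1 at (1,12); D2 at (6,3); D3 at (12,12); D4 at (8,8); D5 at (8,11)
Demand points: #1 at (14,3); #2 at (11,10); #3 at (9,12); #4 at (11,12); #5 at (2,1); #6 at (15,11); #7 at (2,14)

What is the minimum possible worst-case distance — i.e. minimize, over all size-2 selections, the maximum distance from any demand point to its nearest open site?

Open {D1, D4}.
  Farthest demand point is #5 at distance 7 (to D4); all others are ≤ 7.
With {D2, D4} the worst case is 7.
With {D3, D4} the worst case is 7.
No size-2 selection achieves below 7.

7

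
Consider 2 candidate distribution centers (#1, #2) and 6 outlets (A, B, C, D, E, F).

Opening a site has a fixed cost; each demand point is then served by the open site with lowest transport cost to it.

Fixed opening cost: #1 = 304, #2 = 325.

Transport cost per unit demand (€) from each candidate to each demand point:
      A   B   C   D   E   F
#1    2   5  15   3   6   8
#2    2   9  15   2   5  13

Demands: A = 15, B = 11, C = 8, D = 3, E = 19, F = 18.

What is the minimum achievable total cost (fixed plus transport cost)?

Open {#1}: assign each demand point to its cheapest open site.
  A→#1 15×2=30, B→#1 11×5=55, C→#1 8×15=120, D→#1 3×3=9, E→#1 19×6=114, F→#1 18×8=144
  transport cost 472, fixed 304 → total 776.
Compare {#2}: transport cost 584 + fixed 325 = 909.
Compare {#1, #2}: transport cost 450 + fixed 629 = 1079.

776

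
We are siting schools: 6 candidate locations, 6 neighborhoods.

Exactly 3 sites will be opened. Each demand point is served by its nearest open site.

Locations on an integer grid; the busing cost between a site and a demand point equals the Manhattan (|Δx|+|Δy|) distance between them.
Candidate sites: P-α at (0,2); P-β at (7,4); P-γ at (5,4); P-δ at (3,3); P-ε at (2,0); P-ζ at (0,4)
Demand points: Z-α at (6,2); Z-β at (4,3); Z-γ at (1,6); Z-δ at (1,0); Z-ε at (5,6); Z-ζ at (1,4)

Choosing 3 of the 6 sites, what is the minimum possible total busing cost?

Open {P-γ, P-ε, P-ζ}.
  Z-α→P-γ 3, Z-β→P-γ 2, Z-γ→P-ζ 3, Z-δ→P-ε 1, Z-ε→P-γ 2, Z-ζ→P-ζ 1  ⇒ total 12.
Compare {P-α, P-γ, P-ζ}: total 14.
Compare {P-γ, P-δ, P-ε}: total 15.
No size-3 selection does better; minimum is 12.

12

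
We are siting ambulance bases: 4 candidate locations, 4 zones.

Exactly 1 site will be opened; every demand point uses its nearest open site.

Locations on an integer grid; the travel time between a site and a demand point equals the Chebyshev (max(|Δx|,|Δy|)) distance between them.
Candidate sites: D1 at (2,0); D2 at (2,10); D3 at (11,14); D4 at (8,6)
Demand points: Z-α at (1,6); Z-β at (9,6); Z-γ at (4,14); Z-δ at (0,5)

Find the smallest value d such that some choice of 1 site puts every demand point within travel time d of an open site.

7

Open {D2}.
  Farthest demand point is Z-β at travel time 7 (to D2); all others are ≤ 7.
With {D4} the worst case is 8.
With {D3} the worst case is 11.
No size-1 selection achieves below 7.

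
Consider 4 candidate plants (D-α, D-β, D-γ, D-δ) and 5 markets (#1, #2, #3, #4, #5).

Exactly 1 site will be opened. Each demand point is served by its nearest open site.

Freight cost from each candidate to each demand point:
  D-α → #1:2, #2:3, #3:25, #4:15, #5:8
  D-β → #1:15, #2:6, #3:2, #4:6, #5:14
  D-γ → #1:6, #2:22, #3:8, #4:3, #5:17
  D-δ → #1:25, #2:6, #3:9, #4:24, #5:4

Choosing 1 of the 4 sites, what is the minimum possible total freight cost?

Open {D-β}.
  #1→D-β 15, #2→D-β 6, #3→D-β 2, #4→D-β 6, #5→D-β 14  ⇒ total 43.
Compare {D-α}: total 53.
Compare {D-γ}: total 56.
No size-1 selection does better; minimum is 43.

43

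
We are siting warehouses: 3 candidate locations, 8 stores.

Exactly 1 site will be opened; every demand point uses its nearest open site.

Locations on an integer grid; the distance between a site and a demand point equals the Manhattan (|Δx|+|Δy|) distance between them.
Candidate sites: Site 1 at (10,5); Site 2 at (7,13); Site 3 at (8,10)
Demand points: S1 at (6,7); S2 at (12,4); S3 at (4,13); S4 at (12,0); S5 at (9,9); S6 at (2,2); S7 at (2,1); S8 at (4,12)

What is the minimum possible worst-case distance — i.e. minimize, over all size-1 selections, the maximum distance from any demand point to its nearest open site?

Open {Site 1}.
  Farthest demand point is S3 at distance 14 (to Site 1); all others are ≤ 14.
With {Site 3} the worst case is 15.
With {Site 2} the worst case is 18.
No size-1 selection achieves below 14.

14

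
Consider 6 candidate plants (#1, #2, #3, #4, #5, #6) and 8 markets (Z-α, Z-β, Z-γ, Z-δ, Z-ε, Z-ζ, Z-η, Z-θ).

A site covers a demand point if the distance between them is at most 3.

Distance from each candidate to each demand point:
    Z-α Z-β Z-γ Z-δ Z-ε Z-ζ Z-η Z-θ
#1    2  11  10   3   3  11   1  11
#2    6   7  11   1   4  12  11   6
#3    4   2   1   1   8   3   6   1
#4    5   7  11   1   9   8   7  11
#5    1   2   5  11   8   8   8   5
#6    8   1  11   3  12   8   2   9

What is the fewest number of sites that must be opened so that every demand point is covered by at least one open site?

2

Coverage sets (demand points within 3 of each site):
  #1: {Z-α, Z-δ, Z-ε, Z-η}
  #2: {Z-δ}
  #3: {Z-β, Z-γ, Z-δ, Z-ζ, Z-θ}
  #4: {Z-δ}
  #5: {Z-α, Z-β}
  #6: {Z-β, Z-δ, Z-η}
No single site covers all 8 demand points.
But {#1, #3} covers everything, so the minimum is 2.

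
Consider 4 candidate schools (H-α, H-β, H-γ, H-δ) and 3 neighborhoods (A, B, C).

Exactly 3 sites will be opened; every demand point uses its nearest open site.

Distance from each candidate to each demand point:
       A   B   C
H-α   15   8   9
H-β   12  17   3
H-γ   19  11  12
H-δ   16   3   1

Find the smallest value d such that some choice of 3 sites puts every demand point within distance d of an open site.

Open {H-α, H-β, H-γ}.
  Farthest demand point is A at distance 12 (to H-β); all others are ≤ 12.
With {H-α, H-β, H-δ} the worst case is 12.
With {H-β, H-γ, H-δ} the worst case is 12.
No size-3 selection achieves below 12.

12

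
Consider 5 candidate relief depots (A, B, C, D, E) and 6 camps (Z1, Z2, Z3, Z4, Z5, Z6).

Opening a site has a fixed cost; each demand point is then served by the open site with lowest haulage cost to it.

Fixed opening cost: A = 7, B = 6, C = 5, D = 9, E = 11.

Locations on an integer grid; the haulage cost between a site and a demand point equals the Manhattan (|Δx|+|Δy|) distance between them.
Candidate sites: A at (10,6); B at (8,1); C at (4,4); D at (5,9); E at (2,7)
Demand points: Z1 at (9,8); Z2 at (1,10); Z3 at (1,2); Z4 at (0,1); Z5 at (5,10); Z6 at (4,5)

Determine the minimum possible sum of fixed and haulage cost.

38

Open {C, D}: assign each demand point to its cheapest open site.
  Z1→D 5, Z2→D 5, Z3→C 5, Z4→C 7, Z5→D 1, Z6→C 1
  haulage cost 24, fixed 14 → total 38.
Compare {C}: haulage cost 38 + fixed 5 = 43.
Compare {A, C, D}: haulage cost 22 + fixed 21 = 43.
Compare {A, C}: haulage cost 32 + fixed 12 = 44.
All other subsets cost ≥ 43. Minimum total cost: 38.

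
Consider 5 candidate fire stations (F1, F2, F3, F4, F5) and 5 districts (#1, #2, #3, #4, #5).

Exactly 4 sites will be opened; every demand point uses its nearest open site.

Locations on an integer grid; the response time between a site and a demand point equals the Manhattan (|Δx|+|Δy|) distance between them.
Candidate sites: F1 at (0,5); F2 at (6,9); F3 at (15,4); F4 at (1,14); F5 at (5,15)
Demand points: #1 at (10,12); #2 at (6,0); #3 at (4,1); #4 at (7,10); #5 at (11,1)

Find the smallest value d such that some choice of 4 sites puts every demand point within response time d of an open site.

Open {F1, F2, F3, F4}.
  Farthest demand point is #2 at response time 9 (to F2); all others are ≤ 9.
With {F1, F2, F3, F5} the worst case is 9.
With {F2, F3, F4, F5} the worst case is 10.
No size-4 selection achieves below 9.

9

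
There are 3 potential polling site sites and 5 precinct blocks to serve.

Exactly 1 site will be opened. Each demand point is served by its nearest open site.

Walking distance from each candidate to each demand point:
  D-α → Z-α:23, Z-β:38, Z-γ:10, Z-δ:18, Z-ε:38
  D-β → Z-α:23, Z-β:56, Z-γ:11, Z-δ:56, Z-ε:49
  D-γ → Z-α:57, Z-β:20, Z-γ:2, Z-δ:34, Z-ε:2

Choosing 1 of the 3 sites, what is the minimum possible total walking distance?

Open {D-γ}.
  Z-α→D-γ 57, Z-β→D-γ 20, Z-γ→D-γ 2, Z-δ→D-γ 34, Z-ε→D-γ 2  ⇒ total 115.
Compare {D-α}: total 127.
Compare {D-β}: total 195.

115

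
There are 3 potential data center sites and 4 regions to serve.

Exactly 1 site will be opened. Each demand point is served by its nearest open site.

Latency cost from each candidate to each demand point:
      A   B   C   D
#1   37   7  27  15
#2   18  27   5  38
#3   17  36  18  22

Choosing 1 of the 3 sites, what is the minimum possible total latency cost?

Open {#1}.
  A→#1 37, B→#1 7, C→#1 27, D→#1 15  ⇒ total 86.
Compare {#2}: total 88.
Compare {#3}: total 93.

86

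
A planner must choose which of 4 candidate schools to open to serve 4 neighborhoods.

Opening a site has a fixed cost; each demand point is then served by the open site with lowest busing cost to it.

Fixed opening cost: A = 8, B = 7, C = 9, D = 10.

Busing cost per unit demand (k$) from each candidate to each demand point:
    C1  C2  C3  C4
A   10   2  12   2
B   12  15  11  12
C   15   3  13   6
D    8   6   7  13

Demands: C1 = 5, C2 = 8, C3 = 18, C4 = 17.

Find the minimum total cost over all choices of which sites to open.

234

Open {A, D}: assign each demand point to its cheapest open site.
  C1→D 5×8=40, C2→A 8×2=16, C3→D 18×7=126, C4→A 17×2=34
  busing cost 216, fixed 18 → total 234.
Compare {A, B, D}: busing cost 216 + fixed 25 = 241.
Compare {A, C, D}: busing cost 216 + fixed 27 = 243.
Compare {A, B, C, D}: busing cost 216 + fixed 34 = 250.
All other subsets cost ≥ 241. Minimum total cost: 234.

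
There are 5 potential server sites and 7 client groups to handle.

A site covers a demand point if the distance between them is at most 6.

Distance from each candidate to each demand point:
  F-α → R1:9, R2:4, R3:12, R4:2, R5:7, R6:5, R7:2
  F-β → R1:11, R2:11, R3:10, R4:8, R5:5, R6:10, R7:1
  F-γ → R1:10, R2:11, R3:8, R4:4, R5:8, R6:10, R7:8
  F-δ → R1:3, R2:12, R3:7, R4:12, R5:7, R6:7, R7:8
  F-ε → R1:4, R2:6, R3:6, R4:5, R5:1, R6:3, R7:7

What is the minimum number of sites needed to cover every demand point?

Coverage sets (demand points within 6 of each site):
  F-α: {R2, R4, R6, R7}
  F-β: {R5, R7}
  F-γ: {R4}
  F-δ: {R1}
  F-ε: {R1, R2, R3, R4, R5, R6}
No single site covers all 7 demand points.
But {F-α, F-ε} covers everything, so the minimum is 2.

2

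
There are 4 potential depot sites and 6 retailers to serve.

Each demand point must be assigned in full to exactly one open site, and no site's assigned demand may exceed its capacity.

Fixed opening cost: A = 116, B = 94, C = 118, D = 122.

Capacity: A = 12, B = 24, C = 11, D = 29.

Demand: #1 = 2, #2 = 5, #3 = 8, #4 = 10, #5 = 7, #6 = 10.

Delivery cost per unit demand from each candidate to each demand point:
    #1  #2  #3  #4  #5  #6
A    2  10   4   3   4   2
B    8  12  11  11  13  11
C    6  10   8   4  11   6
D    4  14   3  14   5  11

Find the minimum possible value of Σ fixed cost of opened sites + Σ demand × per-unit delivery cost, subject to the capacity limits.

Open {A, C, D}; cheapest assignment that respects the capacities:
  A (cap 12, load 12): #1, #6 — cost 2×2 + 10×2 = 24
  C (cap 11, load 10): #4 — cost 10×4 = 40
  D (cap 29, load 20): #2, #3, #5 — cost 5×14 + 8×3 + 7×5 = 129
  Shipping 193, fixed 356 → total 549.
  Any other capacity-feasible assignment to {A, C, D} ships for at least 193.
Compare {B, D}: its best feasible assignment gives total 563.
Compare {A, B, D}: its best feasible assignment gives total 585.
Every other set of open sites that can feasibly serve all demand totals ≥ 563 even under its best assignment. Minimum: 549.

549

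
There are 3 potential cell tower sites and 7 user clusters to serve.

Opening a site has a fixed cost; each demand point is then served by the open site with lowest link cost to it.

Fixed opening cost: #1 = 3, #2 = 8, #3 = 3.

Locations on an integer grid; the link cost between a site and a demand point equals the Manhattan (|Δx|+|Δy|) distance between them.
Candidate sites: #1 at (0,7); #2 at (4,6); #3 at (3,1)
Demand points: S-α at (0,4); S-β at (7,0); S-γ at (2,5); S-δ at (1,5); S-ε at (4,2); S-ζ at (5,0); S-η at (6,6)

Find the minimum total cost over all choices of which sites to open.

33

Open {#1, #3}: assign each demand point to its cheapest open site.
  S-α→#1 3, S-β→#3 5, S-γ→#1 4, S-δ→#1 3, S-ε→#3 2, S-ζ→#3 3, S-η→#1 7
  link cost 27, fixed 6 → total 33.
Compare {#1, #2, #3}: link cost 21 + fixed 14 = 35.
Compare {#2, #3}: link cost 25 + fixed 11 = 36.
Compare {#3}: link cost 35 + fixed 3 = 38.
All other subsets cost ≥ 35. Minimum total cost: 33.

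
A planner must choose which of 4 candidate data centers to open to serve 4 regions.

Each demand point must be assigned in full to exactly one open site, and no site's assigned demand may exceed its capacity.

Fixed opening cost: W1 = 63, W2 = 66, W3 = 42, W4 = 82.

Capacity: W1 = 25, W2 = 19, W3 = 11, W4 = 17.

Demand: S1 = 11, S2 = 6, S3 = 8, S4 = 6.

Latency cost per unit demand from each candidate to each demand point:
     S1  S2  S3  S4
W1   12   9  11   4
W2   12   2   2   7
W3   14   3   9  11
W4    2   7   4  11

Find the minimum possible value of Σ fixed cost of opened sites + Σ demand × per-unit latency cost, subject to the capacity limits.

Open {W2, W4}; cheapest assignment that respects the capacities:
  W2 (cap 19, load 14): S2, S3 — cost 6×2 + 8×2 = 28
  W4 (cap 17, load 17): S1, S4 — cost 11×2 + 6×11 = 88
  Shipping 116, fixed 148 → total 264.
  Any other capacity-feasible assignment to {W2, W4} ships for at least 116.
Compare {W1, W2, W4}: its best feasible assignment gives total 285.
Compare {W2, W3, W4}: its best feasible assignment gives total 288.
Every other set of open sites that can feasibly serve all demand totals ≥ 285 even under its best assignment. Minimum: 264.

264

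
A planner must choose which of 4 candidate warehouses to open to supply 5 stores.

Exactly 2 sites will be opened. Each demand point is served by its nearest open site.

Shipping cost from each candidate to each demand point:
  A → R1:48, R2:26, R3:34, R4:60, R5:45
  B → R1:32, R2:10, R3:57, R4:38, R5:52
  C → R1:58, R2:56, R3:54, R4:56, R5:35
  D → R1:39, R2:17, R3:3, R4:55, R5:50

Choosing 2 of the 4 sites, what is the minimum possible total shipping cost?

133

Open {B, D}.
  R1→B 32, R2→B 10, R3→D 3, R4→B 38, R5→D 50  ⇒ total 133.
Compare {C, D}: total 149.
Compare {A, B}: total 159.
No size-2 selection does better; minimum is 133.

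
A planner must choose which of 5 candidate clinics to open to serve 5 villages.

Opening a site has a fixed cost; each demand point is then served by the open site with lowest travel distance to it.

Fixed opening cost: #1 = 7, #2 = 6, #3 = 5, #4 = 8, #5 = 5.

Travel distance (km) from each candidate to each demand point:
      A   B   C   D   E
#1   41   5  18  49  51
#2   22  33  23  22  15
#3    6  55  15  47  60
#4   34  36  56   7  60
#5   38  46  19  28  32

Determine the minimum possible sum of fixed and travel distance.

Open {#1, #2, #3, #4}: assign each demand point to its cheapest open site.
  A→#3 6, B→#1 5, C→#3 15, D→#4 7, E→#2 15
  travel distance 48, fixed 26 → total 74.
Compare {#1, #2, #3, #4, #5}: travel distance 48 + fixed 31 = 79.
Compare {#1, #2, #3}: travel distance 63 + fixed 18 = 81.
Compare {#1, #2, #3, #5}: travel distance 63 + fixed 23 = 86.
All other subsets cost ≥ 79. Minimum total cost: 74.

74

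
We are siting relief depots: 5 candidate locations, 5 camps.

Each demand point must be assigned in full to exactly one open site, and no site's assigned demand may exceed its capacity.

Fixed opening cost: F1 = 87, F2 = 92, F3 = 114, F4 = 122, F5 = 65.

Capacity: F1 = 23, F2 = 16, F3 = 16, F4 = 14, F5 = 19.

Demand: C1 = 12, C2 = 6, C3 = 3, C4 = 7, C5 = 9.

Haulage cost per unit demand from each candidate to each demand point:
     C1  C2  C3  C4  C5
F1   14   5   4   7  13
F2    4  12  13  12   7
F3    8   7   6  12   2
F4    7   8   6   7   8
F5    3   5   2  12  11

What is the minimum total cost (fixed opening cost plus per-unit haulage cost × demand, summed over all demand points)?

390

Open {F1, F5}; cheapest assignment that respects the capacities:
  F1 (cap 23, load 22): C2, C4, C5 — cost 6×5 + 7×7 + 9×13 = 196
  F5 (cap 19, load 15): C1, C3 — cost 12×3 + 3×2 = 42
  Shipping 238, fixed 152 → total 390.
  Any other capacity-feasible assignment to {F1, F5} ships for at least 238.
Compare {F1, F3, F5}: its best feasible assignment gives total 405.
Compare {F1, F2, F5}: its best feasible assignment gives total 428.
Every other set of open sites that can feasibly serve all demand totals ≥ 405 even under its best assignment. Minimum: 390.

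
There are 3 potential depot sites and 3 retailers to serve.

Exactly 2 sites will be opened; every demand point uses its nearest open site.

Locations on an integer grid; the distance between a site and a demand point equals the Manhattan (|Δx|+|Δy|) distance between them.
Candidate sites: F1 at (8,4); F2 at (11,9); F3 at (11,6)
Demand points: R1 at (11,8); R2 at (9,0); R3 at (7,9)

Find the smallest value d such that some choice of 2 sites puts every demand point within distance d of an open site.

Open {F1, F2}.
  Farthest demand point is R2 at distance 5 (to F1); all others are ≤ 5.
With {F1, F3} the worst case is 6.
With {F2, F3} the worst case is 8.
No size-2 selection achieves below 5.

5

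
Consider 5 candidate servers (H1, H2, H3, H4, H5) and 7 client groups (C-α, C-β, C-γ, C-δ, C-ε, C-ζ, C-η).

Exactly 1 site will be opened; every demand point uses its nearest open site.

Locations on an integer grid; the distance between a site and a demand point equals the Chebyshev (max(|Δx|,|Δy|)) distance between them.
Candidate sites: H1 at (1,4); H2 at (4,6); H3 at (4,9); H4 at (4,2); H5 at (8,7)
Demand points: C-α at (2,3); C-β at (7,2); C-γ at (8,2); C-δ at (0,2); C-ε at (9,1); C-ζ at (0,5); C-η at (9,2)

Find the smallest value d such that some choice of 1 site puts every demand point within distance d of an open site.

5

Open {H2}.
  Farthest demand point is C-ε at distance 5 (to H2); all others are ≤ 5.
With {H4} the worst case is 5.
With {H1} the worst case is 8.
No size-1 selection achieves below 5.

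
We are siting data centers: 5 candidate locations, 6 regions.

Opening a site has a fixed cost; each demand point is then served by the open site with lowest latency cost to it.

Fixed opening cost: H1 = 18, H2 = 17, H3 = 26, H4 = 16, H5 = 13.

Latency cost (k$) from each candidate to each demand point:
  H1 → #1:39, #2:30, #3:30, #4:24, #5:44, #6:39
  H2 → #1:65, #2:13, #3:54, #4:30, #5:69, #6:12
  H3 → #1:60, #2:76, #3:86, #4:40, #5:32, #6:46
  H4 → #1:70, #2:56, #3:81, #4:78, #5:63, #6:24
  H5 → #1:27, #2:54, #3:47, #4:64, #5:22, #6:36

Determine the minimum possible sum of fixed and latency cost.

176

Open {H1, H2, H5}: assign each demand point to its cheapest open site.
  #1→H5 27, #2→H2 13, #3→H1 30, #4→H1 24, #5→H5 22, #6→H2 12
  latency cost 128, fixed 48 → total 176.
Compare {H2, H5}: latency cost 151 + fixed 30 = 181.
Compare {H1, H2, H4, H5}: latency cost 128 + fixed 64 = 192.
Compare {H1, H2}: latency cost 162 + fixed 35 = 197.
All other subsets cost ≥ 181. Minimum total cost: 176.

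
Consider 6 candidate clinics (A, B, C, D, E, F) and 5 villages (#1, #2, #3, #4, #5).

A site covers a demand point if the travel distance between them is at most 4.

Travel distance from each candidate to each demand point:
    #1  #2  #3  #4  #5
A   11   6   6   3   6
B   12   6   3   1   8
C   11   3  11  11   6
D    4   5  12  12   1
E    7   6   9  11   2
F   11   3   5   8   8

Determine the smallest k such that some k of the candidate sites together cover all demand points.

Coverage sets (demand points within 4 of each site):
  A: {#4}
  B: {#3, #4}
  C: {#2}
  D: {#1, #5}
  E: {#5}
  F: {#2}
No 2 sites suffice: every size-2 union leaves at least one demand point uncovered.
But {B, C, D} covers everything, so the minimum is 3.

3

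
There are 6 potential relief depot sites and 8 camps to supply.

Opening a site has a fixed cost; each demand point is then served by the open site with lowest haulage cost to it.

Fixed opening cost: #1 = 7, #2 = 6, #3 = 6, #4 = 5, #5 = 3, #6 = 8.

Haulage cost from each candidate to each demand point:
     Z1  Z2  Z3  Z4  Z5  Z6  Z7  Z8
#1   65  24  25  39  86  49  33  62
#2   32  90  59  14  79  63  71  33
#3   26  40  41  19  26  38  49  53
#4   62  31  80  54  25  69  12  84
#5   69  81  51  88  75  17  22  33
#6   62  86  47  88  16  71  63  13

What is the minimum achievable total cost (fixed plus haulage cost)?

Open {#1, #3, #4, #5, #6}: assign each demand point to its cheapest open site.
  Z1→#3 26, Z2→#1 24, Z3→#1 25, Z4→#3 19, Z5→#6 16, Z6→#5 17, Z7→#4 12, Z8→#6 13
  haulage cost 152, fixed 29 → total 181.
Compare {#1, #2, #4, #5, #6}: haulage cost 153 + fixed 29 = 182.
Compare {#1, #2, #3, #4, #5, #6}: haulage cost 147 + fixed 35 = 182.
Compare {#1, #3, #5, #6}: haulage cost 162 + fixed 24 = 186.
All other subsets cost ≥ 182. Minimum total cost: 181.

181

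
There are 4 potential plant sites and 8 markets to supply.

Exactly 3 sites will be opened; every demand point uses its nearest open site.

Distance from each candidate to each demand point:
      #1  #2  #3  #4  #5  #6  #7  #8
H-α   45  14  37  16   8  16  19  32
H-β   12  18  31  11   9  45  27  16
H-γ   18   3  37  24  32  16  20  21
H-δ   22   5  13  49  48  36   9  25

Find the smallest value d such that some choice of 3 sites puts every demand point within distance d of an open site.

16

Open {H-α, H-β, H-δ}.
  Farthest demand point is #6 at distance 16 (to H-α); all others are ≤ 16.
With {H-β, H-γ, H-δ} the worst case is 16.
With {H-α, H-γ, H-δ} the worst case is 21.
No size-3 selection achieves below 16.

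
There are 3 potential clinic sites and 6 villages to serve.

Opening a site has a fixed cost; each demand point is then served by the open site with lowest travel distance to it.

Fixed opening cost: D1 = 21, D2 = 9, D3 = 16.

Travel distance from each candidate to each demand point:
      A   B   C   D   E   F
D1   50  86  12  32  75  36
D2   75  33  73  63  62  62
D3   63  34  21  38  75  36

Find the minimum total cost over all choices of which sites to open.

255

Open {D1, D2}: assign each demand point to its cheapest open site.
  A→D1 50, B→D2 33, C→D1 12, D→D1 32, E→D2 62, F→D1 36
  travel distance 225, fixed 30 → total 255.
Compare {D1, D2, D3}: travel distance 225 + fixed 46 = 271.
Compare {D1, D3}: travel distance 239 + fixed 37 = 276.
Compare {D2, D3}: travel distance 253 + fixed 25 = 278.
All other subsets cost ≥ 271. Minimum total cost: 255.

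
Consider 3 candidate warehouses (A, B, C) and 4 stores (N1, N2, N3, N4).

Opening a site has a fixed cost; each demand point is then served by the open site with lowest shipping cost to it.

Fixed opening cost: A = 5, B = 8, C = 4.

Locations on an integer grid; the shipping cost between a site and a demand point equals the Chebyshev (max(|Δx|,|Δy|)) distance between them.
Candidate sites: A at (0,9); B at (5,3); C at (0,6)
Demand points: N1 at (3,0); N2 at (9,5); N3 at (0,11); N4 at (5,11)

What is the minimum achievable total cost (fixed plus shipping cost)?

Open {A, B}: assign each demand point to its cheapest open site.
  N1→B 3, N2→B 4, N3→A 2, N4→A 5
  shipping cost 14, fixed 13 → total 27.
Compare {C}: shipping cost 25 + fixed 4 = 29.
Compare {B, C}: shipping cost 17 + fixed 12 = 29.
Compare {A}: shipping cost 25 + fixed 5 = 30.
All other subsets cost ≥ 29. Minimum total cost: 27.

27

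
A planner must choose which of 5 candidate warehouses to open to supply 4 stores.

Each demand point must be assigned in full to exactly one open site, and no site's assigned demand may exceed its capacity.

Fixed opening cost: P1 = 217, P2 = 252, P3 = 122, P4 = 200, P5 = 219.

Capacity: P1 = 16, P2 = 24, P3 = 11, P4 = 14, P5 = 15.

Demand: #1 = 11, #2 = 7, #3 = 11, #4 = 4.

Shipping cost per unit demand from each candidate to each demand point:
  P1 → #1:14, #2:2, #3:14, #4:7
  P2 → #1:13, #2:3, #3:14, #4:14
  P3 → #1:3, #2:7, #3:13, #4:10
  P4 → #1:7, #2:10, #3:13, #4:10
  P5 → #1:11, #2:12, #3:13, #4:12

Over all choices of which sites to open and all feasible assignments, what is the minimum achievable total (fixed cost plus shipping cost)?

Open {P2, P3}; cheapest assignment that respects the capacities:
  P2 (cap 24, load 22): #2, #3, #4 — cost 7×3 + 11×14 + 4×14 = 231
  P3 (cap 11, load 11): #1 — cost 11×3 = 33
  Shipping 264, fixed 374 → total 638.
  Any other capacity-feasible assignment to {P2, P3} ships for at least 264.
Compare {P1, P3, P4}: its best feasible assignment gives total 757.
Compare {P2, P4}: its best feasible assignment gives total 760.
Every other set of open sites that can feasibly serve all demand totals ≥ 757 even under its best assignment. Minimum: 638.

638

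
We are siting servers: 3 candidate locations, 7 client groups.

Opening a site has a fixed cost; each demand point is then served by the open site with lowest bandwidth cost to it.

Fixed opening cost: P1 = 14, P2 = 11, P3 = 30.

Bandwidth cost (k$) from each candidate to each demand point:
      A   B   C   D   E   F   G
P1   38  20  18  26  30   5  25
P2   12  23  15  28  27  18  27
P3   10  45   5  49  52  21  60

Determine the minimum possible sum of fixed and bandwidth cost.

155

Open {P1, P2}: assign each demand point to its cheapest open site.
  A→P2 12, B→P1 20, C→P2 15, D→P1 26, E→P2 27, F→P1 5, G→P1 25
  bandwidth cost 130, fixed 25 → total 155.
Compare {P2}: bandwidth cost 150 + fixed 11 = 161.
Compare {P1, P3}: bandwidth cost 121 + fixed 44 = 165.
Compare {P1, P2, P3}: bandwidth cost 118 + fixed 55 = 173.
All other subsets cost ≥ 161. Minimum total cost: 155.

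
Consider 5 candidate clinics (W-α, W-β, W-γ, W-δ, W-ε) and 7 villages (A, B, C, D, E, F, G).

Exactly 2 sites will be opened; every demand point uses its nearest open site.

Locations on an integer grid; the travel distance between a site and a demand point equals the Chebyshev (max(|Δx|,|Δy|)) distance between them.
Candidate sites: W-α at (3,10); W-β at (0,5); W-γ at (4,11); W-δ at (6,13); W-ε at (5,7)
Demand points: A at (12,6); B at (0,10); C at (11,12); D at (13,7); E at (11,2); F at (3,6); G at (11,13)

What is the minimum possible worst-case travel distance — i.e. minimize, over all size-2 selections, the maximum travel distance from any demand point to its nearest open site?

7

Open {W-δ, W-ε}.
  Farthest demand point is A at travel distance 7 (to W-δ); all others are ≤ 7.
With {W-α, W-δ} the worst case is 8.
With {W-α, W-ε} the worst case is 8.
No size-2 selection achieves below 7.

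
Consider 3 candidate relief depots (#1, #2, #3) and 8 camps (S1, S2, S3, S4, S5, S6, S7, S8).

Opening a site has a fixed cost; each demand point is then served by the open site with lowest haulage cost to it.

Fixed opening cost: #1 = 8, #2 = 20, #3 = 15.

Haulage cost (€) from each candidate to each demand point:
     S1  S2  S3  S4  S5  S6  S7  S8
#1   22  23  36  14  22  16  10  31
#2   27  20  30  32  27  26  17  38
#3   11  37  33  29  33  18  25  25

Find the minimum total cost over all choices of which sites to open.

Open {#1, #3}: assign each demand point to its cheapest open site.
  S1→#3 11, S2→#1 23, S3→#3 33, S4→#1 14, S5→#1 22, S6→#1 16, S7→#1 10, S8→#3 25
  haulage cost 154, fixed 23 → total 177.
Compare {#1}: haulage cost 174 + fixed 8 = 182.
Compare {#1, #2, #3}: haulage cost 148 + fixed 43 = 191.
Compare {#1, #2}: haulage cost 165 + fixed 28 = 193.
All other subsets cost ≥ 182. Minimum total cost: 177.

177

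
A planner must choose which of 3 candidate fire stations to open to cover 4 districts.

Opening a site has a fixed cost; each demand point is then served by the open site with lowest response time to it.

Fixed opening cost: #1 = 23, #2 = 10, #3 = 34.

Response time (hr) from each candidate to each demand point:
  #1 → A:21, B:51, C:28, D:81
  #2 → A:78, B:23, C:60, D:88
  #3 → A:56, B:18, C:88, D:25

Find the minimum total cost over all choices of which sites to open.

Open {#1, #3}: assign each demand point to its cheapest open site.
  A→#1 21, B→#3 18, C→#1 28, D→#3 25
  response time 92, fixed 57 → total 149.
Compare {#1, #2, #3}: response time 92 + fixed 67 = 159.
Compare {#1, #2}: response time 153 + fixed 33 = 186.
Compare {#2, #3}: response time 159 + fixed 44 = 203.
All other subsets cost ≥ 159. Minimum total cost: 149.

149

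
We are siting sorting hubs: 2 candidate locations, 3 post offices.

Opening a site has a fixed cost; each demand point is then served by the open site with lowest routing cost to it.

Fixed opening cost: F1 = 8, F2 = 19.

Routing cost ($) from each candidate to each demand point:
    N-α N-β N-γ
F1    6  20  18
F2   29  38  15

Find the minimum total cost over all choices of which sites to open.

Open {F1}: assign each demand point to its cheapest open site.
  N-α→F1 6, N-β→F1 20, N-γ→F1 18
  routing cost 44, fixed 8 → total 52.
Compare {F1, F2}: routing cost 41 + fixed 27 = 68.
Compare {F2}: routing cost 82 + fixed 19 = 101.

52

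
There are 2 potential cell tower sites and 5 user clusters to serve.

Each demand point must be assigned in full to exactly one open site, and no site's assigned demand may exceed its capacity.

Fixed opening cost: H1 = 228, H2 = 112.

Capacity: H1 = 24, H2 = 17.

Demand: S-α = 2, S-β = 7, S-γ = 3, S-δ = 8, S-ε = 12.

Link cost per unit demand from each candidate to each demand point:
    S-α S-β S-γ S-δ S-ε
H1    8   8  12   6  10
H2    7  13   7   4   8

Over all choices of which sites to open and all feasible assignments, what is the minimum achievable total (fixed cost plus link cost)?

Open {H1, H2}; cheapest assignment that respects the capacities:
  H1 (cap 24, load 15): S-β, S-δ — cost 7×8 + 8×6 = 104
  H2 (cap 17, load 17): S-α, S-γ, S-ε — cost 2×7 + 3×7 + 12×8 = 131
  Shipping 235, fixed 340 → total 575.
  Any other capacity-feasible assignment to {H1, H2} ships for at least 235.
Total demand is 32 and no other set of sites has combined capacity ≥ 32, so {H1, H2} is the only feasible choice of open sites. Minimum: 575.

575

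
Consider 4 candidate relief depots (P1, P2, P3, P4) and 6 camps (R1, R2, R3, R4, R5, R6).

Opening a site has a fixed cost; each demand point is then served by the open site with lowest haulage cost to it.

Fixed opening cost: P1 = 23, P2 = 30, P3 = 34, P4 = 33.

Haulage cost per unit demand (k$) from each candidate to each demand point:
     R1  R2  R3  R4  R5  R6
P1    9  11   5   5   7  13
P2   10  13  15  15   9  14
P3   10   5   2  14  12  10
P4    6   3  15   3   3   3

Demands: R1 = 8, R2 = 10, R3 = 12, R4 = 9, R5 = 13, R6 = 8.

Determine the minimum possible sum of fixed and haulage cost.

Open {P3, P4}: assign each demand point to its cheapest open site.
  R1→P4 8×6=48, R2→P4 10×3=30, R3→P3 12×2=24, R4→P4 9×3=27, R5→P4 13×3=39, R6→P4 8×3=24
  haulage cost 192, fixed 67 → total 259.
Compare {P1, P3, P4}: haulage cost 192 + fixed 90 = 282.
Compare {P1, P4}: haulage cost 228 + fixed 56 = 284.
Compare {P2, P3, P4}: haulage cost 192 + fixed 97 = 289.
All other subsets cost ≥ 282. Minimum total cost: 259.

259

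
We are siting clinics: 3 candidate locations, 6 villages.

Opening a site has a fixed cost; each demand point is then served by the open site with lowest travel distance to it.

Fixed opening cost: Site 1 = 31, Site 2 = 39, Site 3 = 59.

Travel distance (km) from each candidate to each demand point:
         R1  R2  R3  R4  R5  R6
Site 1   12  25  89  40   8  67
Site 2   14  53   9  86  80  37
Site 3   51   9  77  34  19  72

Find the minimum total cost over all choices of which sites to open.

201

Open {Site 1, Site 2}: assign each demand point to its cheapest open site.
  R1→Site 1 12, R2→Site 1 25, R3→Site 2 9, R4→Site 1 40, R5→Site 1 8, R6→Site 2 37
  travel distance 131, fixed 70 → total 201.
Compare {Site 2, Site 3}: travel distance 122 + fixed 98 = 220.
Compare {Site 1, Site 2, Site 3}: travel distance 109 + fixed 129 = 238.
Compare {Site 1}: travel distance 241 + fixed 31 = 272.
All other subsets cost ≥ 220. Minimum total cost: 201.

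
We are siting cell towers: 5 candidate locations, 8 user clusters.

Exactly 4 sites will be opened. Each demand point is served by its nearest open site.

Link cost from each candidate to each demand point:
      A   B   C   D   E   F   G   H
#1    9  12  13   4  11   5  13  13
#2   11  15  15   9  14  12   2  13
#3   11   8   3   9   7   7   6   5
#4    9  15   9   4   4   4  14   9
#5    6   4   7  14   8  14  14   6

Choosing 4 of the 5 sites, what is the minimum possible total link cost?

Open {#2, #3, #4, #5}.
  A→#5 6, B→#5 4, C→#3 3, D→#4 4, E→#4 4, F→#4 4, G→#2 2, H→#3 5  ⇒ total 32.
Compare {#1, #2, #3, #5}: total 36.
Compare {#1, #3, #4, #5}: total 36.
No size-4 selection does better; minimum is 32.

32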